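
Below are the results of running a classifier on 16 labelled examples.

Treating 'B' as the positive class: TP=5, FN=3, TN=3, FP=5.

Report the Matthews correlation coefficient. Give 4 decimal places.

0.0000

MCC = (TP·TN − FP·FN) / √((TP+FP)(TP+FN)(TN+FP)(TN+FN))
Numerator = 5·3 − 5·3 = 0
Denominator = √(10·8·8·6) = √3840 = 61.9677
MCC = 0 / 61.9677 = 0.0000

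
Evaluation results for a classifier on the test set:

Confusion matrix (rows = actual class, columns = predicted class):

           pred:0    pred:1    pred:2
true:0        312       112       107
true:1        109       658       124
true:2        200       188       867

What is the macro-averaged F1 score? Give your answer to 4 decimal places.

Per-class F1 score (2·TP/(2·TP+FP+FN)):
  0: TP=312, FP=109+200=309, FN=112+107=219 → 624/1152 = 0.54167
  1: TP=658, FP=112+188=300, FN=109+124=233 → 1316/1849 = 0.71174
  2: TP=867, FP=107+124=231, FN=200+188=388 → 1734/2353 = 0.73693
Macro-F1 score = mean = (0.54167 + 0.71174 + 0.73693) / 3 = 0.6634

0.6634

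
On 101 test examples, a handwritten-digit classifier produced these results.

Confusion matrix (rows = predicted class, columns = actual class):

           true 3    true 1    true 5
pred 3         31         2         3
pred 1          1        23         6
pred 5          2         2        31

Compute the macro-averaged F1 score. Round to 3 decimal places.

Per-class F1 score (2·TP/(2·TP+FP+FN)):
  3: TP=31, FP=2+3=5, FN=1+2=3 → 62/70 = 0.8857
  1: TP=23, FP=1+6=7, FN=2+2=4 → 46/57 = 0.8070
  5: TP=31, FP=2+2=4, FN=3+6=9 → 62/75 = 0.8267
Macro-F1 score = mean = (0.8857 + 0.8070 + 0.8267) / 3 = 0.840

0.840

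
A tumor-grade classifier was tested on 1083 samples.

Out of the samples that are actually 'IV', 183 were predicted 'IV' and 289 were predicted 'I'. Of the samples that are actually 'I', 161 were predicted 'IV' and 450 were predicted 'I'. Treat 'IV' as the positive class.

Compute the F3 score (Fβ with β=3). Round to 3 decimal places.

0.399

Fβ = (1+β²)·TP / ((1+β²)·TP + β²·FN + FP), with β²=9
= 10·183 / (10·183 + 9·289 + 161) = 0.399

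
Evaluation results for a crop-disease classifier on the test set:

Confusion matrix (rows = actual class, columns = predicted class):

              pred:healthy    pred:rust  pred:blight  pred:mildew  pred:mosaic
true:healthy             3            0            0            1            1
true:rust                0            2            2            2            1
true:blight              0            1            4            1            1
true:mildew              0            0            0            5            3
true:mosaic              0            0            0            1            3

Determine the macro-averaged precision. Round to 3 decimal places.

0.633

Per-class precision (TP/(TP+FP)):
  healthy: TP=3, FP=0+0+0+0=0 → 3/3 = 1.0000
  rust: TP=2, FP=0+1+0+0=1 → 2/3 = 0.6667
  blight: TP=4, FP=0+2+0+0=2 → 4/6 = 0.6667
  mildew: TP=5, FP=1+2+1+1=5 → 5/10 = 0.5000
  mosaic: TP=3, FP=1+1+1+3=6 → 3/9 = 0.3333
Macro-precision = mean = (1.0000 + 0.6667 + 0.6667 + 0.5000 + 0.3333) / 5 = 0.633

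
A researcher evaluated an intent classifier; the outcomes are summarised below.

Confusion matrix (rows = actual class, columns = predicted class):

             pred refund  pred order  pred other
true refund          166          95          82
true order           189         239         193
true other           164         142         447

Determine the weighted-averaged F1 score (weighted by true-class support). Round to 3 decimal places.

0.500

Per-class F1 score (2·TP/(2·TP+FP+FN)):
  refund: TP=166, FP=189+164=353, FN=95+82=177 → 332/862 = 0.3852
  order: TP=239, FP=95+142=237, FN=189+193=382 → 478/1097 = 0.4357
  other: TP=447, FP=82+193=275, FN=164+142=306 → 894/1475 = 0.6061
Weighted-F1 score = Σ (supportᵢ/N)·F1 scoreᵢ with N=1717: (343/1717)·0.3852 + (621/1717)·0.4357 + (753/1717)·0.6061 = 0.500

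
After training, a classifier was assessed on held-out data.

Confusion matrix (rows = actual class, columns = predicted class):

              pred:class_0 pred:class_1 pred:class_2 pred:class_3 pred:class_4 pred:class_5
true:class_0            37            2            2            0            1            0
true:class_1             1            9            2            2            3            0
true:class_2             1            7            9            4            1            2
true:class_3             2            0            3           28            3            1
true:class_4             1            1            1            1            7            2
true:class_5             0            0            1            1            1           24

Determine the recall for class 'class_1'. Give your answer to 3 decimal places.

Take TP from the diagonal, FP from the rest of the 'class_1' prediction marginal, FN from the rest of the 'class_1' actual marginal.
recall = TP/(TP+FN).
class_1: TP=9, FN=1+2+2+3+0=8 → 9/17 = 0.5294

0.529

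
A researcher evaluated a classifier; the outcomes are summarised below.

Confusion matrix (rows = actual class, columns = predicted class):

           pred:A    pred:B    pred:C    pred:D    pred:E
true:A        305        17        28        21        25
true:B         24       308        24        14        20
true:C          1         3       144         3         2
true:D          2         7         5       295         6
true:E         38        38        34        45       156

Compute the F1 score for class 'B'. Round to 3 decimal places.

Take TP from the diagonal, FP from the rest of the 'B' prediction marginal, FN from the rest of the 'B' actual marginal.
F1 score = 2·TP/(2·TP+FP+FN).
B: TP=308, FP=17+3+7+38=65, FN=24+24+14+20=82 → 616/763 = 0.8073

0.807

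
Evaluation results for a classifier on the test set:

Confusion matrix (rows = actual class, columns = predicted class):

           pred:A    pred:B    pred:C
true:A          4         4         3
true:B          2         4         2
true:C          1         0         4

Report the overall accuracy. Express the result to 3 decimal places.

0.500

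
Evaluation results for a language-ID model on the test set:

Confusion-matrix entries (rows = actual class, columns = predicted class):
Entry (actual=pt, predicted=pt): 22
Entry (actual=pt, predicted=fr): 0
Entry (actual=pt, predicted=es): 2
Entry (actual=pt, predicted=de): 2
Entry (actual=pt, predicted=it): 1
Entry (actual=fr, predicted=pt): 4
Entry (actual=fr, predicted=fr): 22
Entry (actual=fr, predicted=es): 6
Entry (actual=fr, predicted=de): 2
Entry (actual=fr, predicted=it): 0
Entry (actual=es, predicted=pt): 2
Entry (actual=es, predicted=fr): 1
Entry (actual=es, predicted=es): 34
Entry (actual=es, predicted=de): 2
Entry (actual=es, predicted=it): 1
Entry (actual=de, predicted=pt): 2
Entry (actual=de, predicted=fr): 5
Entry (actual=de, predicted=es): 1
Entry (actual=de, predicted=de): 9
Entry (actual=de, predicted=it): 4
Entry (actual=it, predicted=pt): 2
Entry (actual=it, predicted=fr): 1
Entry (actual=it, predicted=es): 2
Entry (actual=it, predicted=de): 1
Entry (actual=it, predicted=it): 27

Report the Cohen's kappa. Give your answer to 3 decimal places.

0.665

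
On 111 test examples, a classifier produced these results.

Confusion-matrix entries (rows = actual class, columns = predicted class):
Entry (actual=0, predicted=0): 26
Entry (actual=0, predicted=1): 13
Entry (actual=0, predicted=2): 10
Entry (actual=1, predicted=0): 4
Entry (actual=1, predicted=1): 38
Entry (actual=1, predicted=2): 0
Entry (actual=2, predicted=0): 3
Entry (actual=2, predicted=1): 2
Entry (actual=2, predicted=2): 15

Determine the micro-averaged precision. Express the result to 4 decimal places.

Micro-averaging pools counts across classes: ΣTP=79, ΣFP=32, ΣFN=32.
Micro-precision = TP/(TP+FP) on pooled counts = 0.7117 (equals overall accuracy in single-label multiclass).

0.7117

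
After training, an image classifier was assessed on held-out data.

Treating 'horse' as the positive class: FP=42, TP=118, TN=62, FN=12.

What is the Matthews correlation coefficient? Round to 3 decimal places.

0.538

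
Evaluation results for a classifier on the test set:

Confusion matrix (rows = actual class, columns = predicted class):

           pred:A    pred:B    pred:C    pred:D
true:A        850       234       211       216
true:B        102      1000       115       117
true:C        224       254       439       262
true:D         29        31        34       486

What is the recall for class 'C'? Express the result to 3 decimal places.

One-vs-rest for 'C': TP = diagonal; FP = other classes predicted 'C'; FN = 'C' predicted as other.
recall = TP/(TP+FN).
C: TP=439, FN=224+254+262=740 → 439/1179 = 0.3723

0.372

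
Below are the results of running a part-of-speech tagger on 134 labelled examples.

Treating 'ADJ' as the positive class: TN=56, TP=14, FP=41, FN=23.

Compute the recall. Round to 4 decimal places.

0.3784

Recall = TP/(TP+FN) = 14/(14+23) = 14/37 = 0.3784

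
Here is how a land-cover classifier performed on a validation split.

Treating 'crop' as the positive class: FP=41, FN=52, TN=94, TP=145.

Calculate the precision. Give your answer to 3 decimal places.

0.780

Precision = TP/(TP+FP) = 145/(145+41) = 145/186 = 0.780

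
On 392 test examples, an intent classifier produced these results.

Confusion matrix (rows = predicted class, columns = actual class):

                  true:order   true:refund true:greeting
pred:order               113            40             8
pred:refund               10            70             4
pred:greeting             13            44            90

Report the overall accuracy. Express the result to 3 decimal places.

0.696

Accuracy = trace / total = (113+70+90=273) / 392 = 273/392 = 0.696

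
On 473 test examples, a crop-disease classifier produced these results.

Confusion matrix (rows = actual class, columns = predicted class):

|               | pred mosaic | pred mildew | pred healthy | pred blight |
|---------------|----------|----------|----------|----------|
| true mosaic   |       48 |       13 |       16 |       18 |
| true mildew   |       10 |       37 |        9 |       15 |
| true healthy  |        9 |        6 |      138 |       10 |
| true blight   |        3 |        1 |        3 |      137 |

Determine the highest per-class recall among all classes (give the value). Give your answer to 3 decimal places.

Per-class recall (TP/(TP+FN)):
  mosaic: TP=48, FN=13+16+18=47 → 48/95 = 0.5053
  mildew: TP=37, FN=10+9+15=34 → 37/71 = 0.5211
  healthy: TP=138, FN=9+6+10=25 → 138/163 = 0.8466
  blight: TP=137, FN=3+1+3=7 → 137/144 = 0.9514
Highest is class 'blight' with recall = 0.951.

0.951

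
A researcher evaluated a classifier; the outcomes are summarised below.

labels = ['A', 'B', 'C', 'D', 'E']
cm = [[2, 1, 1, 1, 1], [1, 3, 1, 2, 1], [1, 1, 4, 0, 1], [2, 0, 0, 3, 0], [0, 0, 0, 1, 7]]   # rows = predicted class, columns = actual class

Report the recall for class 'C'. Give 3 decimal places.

One-vs-rest for 'C': TP = diagonal; FP = other classes predicted 'C'; FN = 'C' predicted as other.
recall = TP/(TP+FN).
C: TP=4, FN=1+1+0+0=2 → 4/6 = 0.6667

0.667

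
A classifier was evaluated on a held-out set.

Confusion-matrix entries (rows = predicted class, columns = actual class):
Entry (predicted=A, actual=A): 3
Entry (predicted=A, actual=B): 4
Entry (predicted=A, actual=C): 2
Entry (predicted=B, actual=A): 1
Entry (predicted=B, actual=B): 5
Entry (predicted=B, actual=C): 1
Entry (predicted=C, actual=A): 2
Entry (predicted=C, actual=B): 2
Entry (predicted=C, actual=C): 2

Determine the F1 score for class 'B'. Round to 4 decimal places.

One-vs-rest for 'B': TP = diagonal; FP = other classes predicted 'B'; FN = 'B' predicted as other.
F1 score = 2·TP/(2·TP+FP+FN).
B: TP=5, FP=1+1=2, FN=4+2=6 → 10/18 = 0.55556

0.5556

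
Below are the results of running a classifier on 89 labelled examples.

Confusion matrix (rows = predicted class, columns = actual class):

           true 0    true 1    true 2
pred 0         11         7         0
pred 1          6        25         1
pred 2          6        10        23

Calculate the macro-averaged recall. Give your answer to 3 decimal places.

0.677

Per-class recall (TP/(TP+FN)):
  0: TP=11, FN=6+6=12 → 11/23 = 0.4783
  1: TP=25, FN=7+10=17 → 25/42 = 0.5952
  2: TP=23, FN=0+1=1 → 23/24 = 0.9583
Macro-recall = mean = (0.4783 + 0.5952 + 0.9583) / 3 = 0.677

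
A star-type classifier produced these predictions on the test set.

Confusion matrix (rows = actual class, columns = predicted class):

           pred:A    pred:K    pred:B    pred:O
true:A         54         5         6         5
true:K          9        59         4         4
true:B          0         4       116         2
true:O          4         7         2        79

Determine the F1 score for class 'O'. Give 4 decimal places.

0.8681

F1 score = 2·TP/(2·TP+FP+FN).
O: TP=79, FP=5+4+2=11, FN=4+7+2=13 → 158/182 = 0.86813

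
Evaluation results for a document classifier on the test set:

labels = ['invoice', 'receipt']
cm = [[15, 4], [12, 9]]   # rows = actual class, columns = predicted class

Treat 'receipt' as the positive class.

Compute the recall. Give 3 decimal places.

0.429

Recall = TP/(TP+FN) = 9/(9+12) = 9/21 = 0.429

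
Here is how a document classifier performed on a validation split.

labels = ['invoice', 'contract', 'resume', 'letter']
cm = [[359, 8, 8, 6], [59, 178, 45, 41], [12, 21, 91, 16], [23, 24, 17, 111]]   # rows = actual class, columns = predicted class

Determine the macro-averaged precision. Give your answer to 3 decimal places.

0.692

Per-class precision (TP/(TP+FP)):
  invoice: TP=359, FP=59+12+23=94 → 359/453 = 0.7925
  contract: TP=178, FP=8+21+24=53 → 178/231 = 0.7706
  resume: TP=91, FP=8+45+17=70 → 91/161 = 0.5652
  letter: TP=111, FP=6+41+16=63 → 111/174 = 0.6379
Macro-precision = mean = (0.7925 + 0.7706 + 0.5652 + 0.6379) / 4 = 0.692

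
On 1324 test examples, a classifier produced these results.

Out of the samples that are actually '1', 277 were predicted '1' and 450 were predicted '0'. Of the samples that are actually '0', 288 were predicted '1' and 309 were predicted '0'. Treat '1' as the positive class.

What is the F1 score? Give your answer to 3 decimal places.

0.429

Precision = TP/(TP+FP) = 277/565 = 0.4903
Recall = TP/(TP+FN) = 277/727 = 0.3810
F1 = 2·TP/(2·TP+FP+FN) = 554/1292 = 0.429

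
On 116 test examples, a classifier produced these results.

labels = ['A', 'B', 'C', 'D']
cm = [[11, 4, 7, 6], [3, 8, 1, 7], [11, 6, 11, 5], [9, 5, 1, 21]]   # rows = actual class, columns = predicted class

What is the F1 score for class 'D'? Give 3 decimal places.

0.560

One-vs-rest for 'D': TP = diagonal; FP = other classes predicted 'D'; FN = 'D' predicted as other.
F1 score = 2·TP/(2·TP+FP+FN).
D: TP=21, FP=6+7+5=18, FN=9+5+1=15 → 42/75 = 0.5600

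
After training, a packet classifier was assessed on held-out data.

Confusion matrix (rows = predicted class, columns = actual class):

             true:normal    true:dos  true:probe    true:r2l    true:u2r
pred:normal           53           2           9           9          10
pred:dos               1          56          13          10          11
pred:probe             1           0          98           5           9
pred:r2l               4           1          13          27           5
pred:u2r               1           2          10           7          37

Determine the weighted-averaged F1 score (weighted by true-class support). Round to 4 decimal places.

Per-class F1 score (2·TP/(2·TP+FP+FN)):
  normal: TP=53, FP=2+9+9+10=30, FN=1+1+4+1=7 → 106/143 = 0.74126
  dos: TP=56, FP=1+13+10+11=35, FN=2+0+1+2=5 → 112/152 = 0.73684
  probe: TP=98, FP=1+0+5+9=15, FN=9+13+13+10=45 → 196/256 = 0.76563
  r2l: TP=27, FP=4+1+13+5=23, FN=9+10+5+7=31 → 54/108 = 0.50000
  u2r: TP=37, FP=1+2+10+7=20, FN=10+11+9+5=35 → 74/129 = 0.57364
Weighted-F1 score = Σ (supportᵢ/N)·F1 scoreᵢ with N=394: (60/394)·0.74126 + (61/394)·0.73684 + (143/394)·0.76563 + (58/394)·0.50000 + (72/394)·0.57364 = 0.6833

0.6833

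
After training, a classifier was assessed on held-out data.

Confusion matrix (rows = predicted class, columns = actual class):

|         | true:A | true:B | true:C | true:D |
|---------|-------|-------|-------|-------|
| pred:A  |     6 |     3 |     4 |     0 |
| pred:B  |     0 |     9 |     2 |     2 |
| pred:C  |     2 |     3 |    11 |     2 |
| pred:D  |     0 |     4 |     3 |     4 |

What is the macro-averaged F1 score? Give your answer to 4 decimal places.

Per-class F1 score (2·TP/(2·TP+FP+FN)):
  A: TP=6, FP=3+4+0=7, FN=0+2+0=2 → 12/21 = 0.57143
  B: TP=9, FP=0+2+2=4, FN=3+3+4=10 → 18/32 = 0.56250
  C: TP=11, FP=2+3+2=7, FN=4+2+3=9 → 22/38 = 0.57895
  D: TP=4, FP=0+4+3=7, FN=0+2+2=4 → 8/19 = 0.42105
Macro-F1 score = mean = (0.57143 + 0.56250 + 0.57895 + 0.42105) / 4 = 0.5335

0.5335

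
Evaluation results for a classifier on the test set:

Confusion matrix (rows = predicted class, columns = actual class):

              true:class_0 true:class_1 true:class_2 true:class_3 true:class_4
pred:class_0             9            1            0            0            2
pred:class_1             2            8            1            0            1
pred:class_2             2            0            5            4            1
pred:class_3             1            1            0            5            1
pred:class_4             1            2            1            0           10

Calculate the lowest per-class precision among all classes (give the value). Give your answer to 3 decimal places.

0.417

Per-class precision (TP/(TP+FP)):
  class_0: TP=9, FP=1+0+0+2=3 → 9/12 = 0.7500
  class_1: TP=8, FP=2+1+0+1=4 → 8/12 = 0.6667
  class_2: TP=5, FP=2+0+4+1=7 → 5/12 = 0.4167
  class_3: TP=5, FP=1+1+0+1=3 → 5/8 = 0.6250
  class_4: TP=10, FP=1+2+1+0=4 → 10/14 = 0.7143
Lowest is class 'class_2' with precision = 0.417.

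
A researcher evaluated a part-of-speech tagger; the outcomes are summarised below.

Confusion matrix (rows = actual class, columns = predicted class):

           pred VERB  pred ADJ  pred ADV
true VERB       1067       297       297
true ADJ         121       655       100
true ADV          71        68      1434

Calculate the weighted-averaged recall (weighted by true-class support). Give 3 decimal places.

Per-class recall (TP/(TP+FN)):
  VERB: TP=1067, FN=297+297=594 → 1067/1661 = 0.6424
  ADJ: TP=655, FN=121+100=221 → 655/876 = 0.7477
  ADV: TP=1434, FN=71+68=139 → 1434/1573 = 0.9116
Weighted-recall = Σ (supportᵢ/N)·recallᵢ with N=4110: (1661/4110)·0.6424 + (876/4110)·0.7477 + (1573/4110)·0.9116 = 0.768

0.768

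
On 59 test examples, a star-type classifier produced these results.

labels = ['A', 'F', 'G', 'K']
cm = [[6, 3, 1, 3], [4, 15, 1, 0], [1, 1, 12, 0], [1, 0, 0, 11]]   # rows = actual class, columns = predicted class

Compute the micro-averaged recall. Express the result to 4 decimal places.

Micro-averaging pools counts across classes: ΣTP=44, ΣFP=15, ΣFN=15.
Micro-recall = TP/(TP+FN) on pooled counts = 0.7458 (equals overall accuracy in single-label multiclass).

0.7458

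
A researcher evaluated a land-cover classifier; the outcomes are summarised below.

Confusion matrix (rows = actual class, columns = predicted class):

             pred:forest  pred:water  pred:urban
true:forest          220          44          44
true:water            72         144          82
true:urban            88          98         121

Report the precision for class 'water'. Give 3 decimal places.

One-vs-rest for 'water': TP = diagonal; FP = other classes predicted 'water'; FN = 'water' predicted as other.
precision = TP/(TP+FP).
water: TP=144, FP=44+98=142 → 144/286 = 0.5035

0.503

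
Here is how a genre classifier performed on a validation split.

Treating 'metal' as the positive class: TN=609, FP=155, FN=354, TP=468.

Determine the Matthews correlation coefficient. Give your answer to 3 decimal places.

0.375

MCC = (TP·TN − FP·FN) / √((TP+FP)(TP+FN)(TN+FP)(TN+FN))
Numerator = 468·609 − 155·354 = 230142
Denominator = √(623·822·764·963) = √376772771592 = 613818.1910
MCC = 230142 / 613818.1910 = 0.375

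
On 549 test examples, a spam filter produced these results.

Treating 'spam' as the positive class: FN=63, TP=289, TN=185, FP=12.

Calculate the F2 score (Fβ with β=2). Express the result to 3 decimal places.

0.846

Fβ = (1+β²)·TP / ((1+β²)·TP + β²·FN + FP), with β²=4
= 5·289 / (5·289 + 4·63 + 12) = 0.846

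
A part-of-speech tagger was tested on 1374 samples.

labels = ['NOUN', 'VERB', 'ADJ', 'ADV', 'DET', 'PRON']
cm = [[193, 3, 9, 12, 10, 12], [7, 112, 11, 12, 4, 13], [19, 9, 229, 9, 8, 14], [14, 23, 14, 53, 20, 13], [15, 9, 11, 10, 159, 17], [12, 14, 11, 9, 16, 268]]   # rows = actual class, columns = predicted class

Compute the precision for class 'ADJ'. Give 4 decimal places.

0.8035

Take TP from the diagonal, FP from the rest of the 'ADJ' prediction marginal, FN from the rest of the 'ADJ' actual marginal.
precision = TP/(TP+FP).
ADJ: TP=229, FP=9+11+14+11+11=56 → 229/285 = 0.80351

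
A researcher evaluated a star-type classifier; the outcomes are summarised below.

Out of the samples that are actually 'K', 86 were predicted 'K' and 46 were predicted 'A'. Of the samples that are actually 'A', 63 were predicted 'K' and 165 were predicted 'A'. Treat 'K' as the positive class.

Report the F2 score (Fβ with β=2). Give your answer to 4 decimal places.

Fβ = (1+β²)·TP / ((1+β²)·TP + β²·FN + FP), with β²=4
= 5·86 / (5·86 + 4·46 + 63) = 0.6352

0.6352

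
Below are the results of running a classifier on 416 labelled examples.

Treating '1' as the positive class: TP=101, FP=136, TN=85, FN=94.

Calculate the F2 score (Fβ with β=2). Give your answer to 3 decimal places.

0.497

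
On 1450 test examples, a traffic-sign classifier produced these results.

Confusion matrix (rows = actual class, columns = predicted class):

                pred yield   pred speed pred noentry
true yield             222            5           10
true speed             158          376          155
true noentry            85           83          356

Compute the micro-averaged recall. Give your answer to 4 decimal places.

Micro-averaging pools counts across classes: ΣTP=954, ΣFP=496, ΣFN=496.
Micro-recall = TP/(TP+FN) on pooled counts = 0.6579 (equals overall accuracy in single-label multiclass).

0.6579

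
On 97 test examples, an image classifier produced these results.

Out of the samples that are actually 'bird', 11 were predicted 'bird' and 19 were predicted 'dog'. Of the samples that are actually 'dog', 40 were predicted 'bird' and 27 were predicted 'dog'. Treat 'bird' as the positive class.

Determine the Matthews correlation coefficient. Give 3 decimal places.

-0.213

MCC = (TP·TN − FP·FN) / √((TP+FP)(TP+FN)(TN+FP)(TN+FN))
Numerator = 11·27 − 40·19 = -463
Denominator = √(51·30·67·46) = √4715460 = 2171.5110
MCC = -463 / 2171.5110 = -0.213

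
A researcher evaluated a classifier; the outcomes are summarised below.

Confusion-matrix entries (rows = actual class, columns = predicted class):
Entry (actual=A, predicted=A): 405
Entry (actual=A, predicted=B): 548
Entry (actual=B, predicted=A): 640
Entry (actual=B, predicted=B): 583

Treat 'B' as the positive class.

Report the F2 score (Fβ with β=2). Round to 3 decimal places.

Fβ = (1+β²)·TP / ((1+β²)·TP + β²·FN + FP), with β²=4
= 5·583 / (5·583 + 4·640 + 548) = 0.484

0.484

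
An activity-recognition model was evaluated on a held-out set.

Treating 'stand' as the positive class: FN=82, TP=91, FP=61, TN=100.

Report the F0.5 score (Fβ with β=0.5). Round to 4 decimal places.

Fβ = (1+β²)·TP / ((1+β²)·TP + β²·FN + FP), with β²=1/4
= 1.25·91 / (1.25·91 + 0.25·82 + 61) = 0.5826

0.5826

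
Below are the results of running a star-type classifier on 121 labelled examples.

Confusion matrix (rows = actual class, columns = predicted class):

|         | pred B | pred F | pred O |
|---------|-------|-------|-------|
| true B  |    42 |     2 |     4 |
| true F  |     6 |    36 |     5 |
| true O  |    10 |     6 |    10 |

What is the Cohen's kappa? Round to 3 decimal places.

Observed agreement pₒ = trace/N = 88/121 = 0.7273
Expected agreement pₑ = Σ (rowᵢ·colᵢ)/N² = (48·58 + 47·44 + 26·19)/121² = 0.3651
κ = (pₒ − pₑ)/(1 − pₑ) = (0.7273 − 0.3651)/(1 − 0.3651) = 0.570

0.570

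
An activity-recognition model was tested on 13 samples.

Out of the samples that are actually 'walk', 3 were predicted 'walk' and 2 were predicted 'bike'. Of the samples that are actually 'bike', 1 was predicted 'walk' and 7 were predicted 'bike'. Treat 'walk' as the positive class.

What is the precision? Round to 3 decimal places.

0.750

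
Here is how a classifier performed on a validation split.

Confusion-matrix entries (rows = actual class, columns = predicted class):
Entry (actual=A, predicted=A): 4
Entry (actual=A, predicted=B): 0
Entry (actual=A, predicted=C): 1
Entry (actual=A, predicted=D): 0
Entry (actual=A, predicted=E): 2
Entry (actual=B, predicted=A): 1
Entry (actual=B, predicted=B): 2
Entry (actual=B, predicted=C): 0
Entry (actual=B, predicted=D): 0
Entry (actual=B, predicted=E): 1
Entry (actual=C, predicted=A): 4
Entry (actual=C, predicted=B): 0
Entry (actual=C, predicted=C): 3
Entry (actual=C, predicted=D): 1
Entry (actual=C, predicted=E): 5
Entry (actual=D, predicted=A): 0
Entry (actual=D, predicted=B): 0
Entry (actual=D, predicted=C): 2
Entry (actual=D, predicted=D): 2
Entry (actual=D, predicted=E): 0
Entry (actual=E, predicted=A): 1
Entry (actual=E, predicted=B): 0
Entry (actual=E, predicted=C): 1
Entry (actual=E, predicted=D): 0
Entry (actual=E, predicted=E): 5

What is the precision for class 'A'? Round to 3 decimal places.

0.400

One-vs-rest for 'A': TP = diagonal; FP = other classes predicted 'A'; FN = 'A' predicted as other.
precision = TP/(TP+FP).
A: TP=4, FP=1+4+0+1=6 → 4/10 = 0.4000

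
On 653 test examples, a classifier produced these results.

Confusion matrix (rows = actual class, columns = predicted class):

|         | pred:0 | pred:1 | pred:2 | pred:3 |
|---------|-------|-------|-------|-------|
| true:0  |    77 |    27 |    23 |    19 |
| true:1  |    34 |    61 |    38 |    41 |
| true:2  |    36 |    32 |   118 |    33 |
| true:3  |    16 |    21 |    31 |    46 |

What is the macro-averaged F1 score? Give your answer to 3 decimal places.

0.450

Per-class F1 score (2·TP/(2·TP+FP+FN)):
  0: TP=77, FP=34+36+16=86, FN=27+23+19=69 → 154/309 = 0.4984
  1: TP=61, FP=27+32+21=80, FN=34+38+41=113 → 122/315 = 0.3873
  2: TP=118, FP=23+38+31=92, FN=36+32+33=101 → 236/429 = 0.5501
  3: TP=46, FP=19+41+33=93, FN=16+21+31=68 → 92/253 = 0.3636
Macro-F1 score = mean = (0.4984 + 0.3873 + 0.5501 + 0.3636) / 4 = 0.450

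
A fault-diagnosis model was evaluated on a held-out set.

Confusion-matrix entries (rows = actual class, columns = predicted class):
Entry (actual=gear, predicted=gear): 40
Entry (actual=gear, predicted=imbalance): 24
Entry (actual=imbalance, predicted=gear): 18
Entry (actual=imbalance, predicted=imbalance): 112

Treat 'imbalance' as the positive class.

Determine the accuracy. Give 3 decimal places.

Accuracy = (TP+TN)/N = (112+40)/194 = 0.784

0.784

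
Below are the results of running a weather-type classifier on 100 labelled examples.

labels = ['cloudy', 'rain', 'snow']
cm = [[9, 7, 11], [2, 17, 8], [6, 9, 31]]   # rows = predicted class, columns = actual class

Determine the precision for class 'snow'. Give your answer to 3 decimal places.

0.674

One-vs-rest for 'snow': TP = diagonal; FP = other classes predicted 'snow'; FN = 'snow' predicted as other.
precision = TP/(TP+FP).
snow: TP=31, FP=6+9=15 → 31/46 = 0.6739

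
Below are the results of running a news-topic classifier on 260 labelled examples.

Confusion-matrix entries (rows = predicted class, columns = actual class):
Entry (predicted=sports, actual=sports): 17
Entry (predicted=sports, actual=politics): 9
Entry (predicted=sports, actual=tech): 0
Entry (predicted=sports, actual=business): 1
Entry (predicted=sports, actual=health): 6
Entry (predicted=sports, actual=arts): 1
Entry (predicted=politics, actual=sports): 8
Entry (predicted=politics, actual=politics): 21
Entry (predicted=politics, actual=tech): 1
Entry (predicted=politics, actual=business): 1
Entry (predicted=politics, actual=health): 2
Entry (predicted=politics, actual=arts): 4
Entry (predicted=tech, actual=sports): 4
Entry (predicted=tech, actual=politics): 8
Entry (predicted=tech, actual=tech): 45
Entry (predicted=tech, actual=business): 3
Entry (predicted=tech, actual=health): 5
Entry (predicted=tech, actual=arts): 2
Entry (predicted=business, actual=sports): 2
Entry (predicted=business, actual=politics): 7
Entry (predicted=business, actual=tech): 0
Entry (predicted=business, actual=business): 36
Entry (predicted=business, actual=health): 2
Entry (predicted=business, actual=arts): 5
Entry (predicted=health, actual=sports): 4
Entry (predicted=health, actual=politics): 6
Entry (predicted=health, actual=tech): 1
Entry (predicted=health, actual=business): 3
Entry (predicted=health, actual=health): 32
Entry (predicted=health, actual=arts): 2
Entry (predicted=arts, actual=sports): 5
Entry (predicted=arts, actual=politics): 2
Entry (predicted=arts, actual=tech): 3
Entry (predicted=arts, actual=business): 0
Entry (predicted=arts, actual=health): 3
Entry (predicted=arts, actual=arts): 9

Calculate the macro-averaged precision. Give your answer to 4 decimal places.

0.5845

Per-class precision (TP/(TP+FP)):
  sports: TP=17, FP=9+0+1+6+1=17 → 17/34 = 0.50000
  politics: TP=21, FP=8+1+1+2+4=16 → 21/37 = 0.56757
  tech: TP=45, FP=4+8+3+5+2=22 → 45/67 = 0.67164
  business: TP=36, FP=2+7+0+2+5=16 → 36/52 = 0.69231
  health: TP=32, FP=4+6+1+3+2=16 → 32/48 = 0.66667
  arts: TP=9, FP=5+2+3+0+3=13 → 9/22 = 0.40909
Macro-precision = mean = (0.50000 + 0.56757 + 0.67164 + 0.69231 + 0.66667 + 0.40909) / 6 = 0.5845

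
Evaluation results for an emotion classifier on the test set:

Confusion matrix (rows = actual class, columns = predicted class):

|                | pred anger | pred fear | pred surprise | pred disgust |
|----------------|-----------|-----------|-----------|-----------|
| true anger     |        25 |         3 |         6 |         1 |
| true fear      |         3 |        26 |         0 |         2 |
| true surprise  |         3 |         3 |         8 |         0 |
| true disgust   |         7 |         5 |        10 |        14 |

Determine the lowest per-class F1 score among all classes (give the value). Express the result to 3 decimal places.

Per-class F1 score (2·TP/(2·TP+FP+FN)):
  anger: TP=25, FP=3+3+7=13, FN=3+6+1=10 → 50/73 = 0.6849
  fear: TP=26, FP=3+3+5=11, FN=3+0+2=5 → 52/68 = 0.7647
  surprise: TP=8, FP=6+0+10=16, FN=3+3+0=6 → 16/38 = 0.4211
  disgust: TP=14, FP=1+2+0=3, FN=7+5+10=22 → 28/53 = 0.5283
Lowest is class 'surprise' with F1 score = 0.421.

0.421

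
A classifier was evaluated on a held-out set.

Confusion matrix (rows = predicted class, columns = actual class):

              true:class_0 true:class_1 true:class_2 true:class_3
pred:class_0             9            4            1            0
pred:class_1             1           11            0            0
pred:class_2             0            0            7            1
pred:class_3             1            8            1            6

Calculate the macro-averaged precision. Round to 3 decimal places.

Per-class precision (TP/(TP+FP)):
  class_0: TP=9, FP=4+1+0=5 → 9/14 = 0.6429
  class_1: TP=11, FP=1+0+0=1 → 11/12 = 0.9167
  class_2: TP=7, FP=0+0+1=1 → 7/8 = 0.8750
  class_3: TP=6, FP=1+8+1=10 → 6/16 = 0.3750
Macro-precision = mean = (0.6429 + 0.9167 + 0.8750 + 0.3750) / 4 = 0.702

0.702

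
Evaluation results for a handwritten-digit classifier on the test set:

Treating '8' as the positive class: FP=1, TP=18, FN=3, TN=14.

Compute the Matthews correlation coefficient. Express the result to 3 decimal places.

MCC = (TP·TN − FP·FN) / √((TP+FP)(TP+FN)(TN+FP)(TN+FN))
Numerator = 18·14 − 1·3 = 249
Denominator = √(19·21·15·17) = √101745 = 318.9749
MCC = 249 / 318.9749 = 0.781

0.781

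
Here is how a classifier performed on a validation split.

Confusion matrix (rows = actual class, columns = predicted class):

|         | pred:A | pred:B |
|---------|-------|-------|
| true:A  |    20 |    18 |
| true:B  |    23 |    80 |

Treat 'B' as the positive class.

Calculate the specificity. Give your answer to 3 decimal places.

Specificity = TN/(TN+FP) = 20/(20+18) = 0.526

0.526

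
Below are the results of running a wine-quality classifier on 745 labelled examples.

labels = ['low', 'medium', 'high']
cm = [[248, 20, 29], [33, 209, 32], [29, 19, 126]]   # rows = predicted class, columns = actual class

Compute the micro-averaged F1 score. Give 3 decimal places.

0.783

Micro-averaging pools counts across classes: ΣTP=583, ΣFP=162, ΣFN=162.
Micro-F1 score = 2·TP/(2·TP+FP+FN) on pooled counts = 0.783 (equals overall accuracy in single-label multiclass).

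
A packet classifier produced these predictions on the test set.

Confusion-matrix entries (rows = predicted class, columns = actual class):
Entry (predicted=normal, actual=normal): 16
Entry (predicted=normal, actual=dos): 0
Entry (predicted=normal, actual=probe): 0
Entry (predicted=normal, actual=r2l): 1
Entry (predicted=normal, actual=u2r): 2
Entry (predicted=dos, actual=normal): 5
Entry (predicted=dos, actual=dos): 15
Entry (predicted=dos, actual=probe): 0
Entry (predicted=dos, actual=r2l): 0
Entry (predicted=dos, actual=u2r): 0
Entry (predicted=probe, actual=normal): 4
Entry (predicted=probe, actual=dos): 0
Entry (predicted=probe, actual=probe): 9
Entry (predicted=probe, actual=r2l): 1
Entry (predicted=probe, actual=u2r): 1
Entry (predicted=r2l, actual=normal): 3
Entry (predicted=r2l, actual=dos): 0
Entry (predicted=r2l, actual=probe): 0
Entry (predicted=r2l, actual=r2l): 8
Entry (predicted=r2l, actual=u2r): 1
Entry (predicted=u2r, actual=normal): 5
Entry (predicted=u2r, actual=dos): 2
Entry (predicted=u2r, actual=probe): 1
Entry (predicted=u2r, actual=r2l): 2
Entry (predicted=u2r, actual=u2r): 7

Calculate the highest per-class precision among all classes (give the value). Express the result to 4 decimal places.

Per-class precision (TP/(TP+FP)):
  normal: TP=16, FP=0+0+1+2=3 → 16/19 = 0.84211
  dos: TP=15, FP=5+0+0+0=5 → 15/20 = 0.75000
  probe: TP=9, FP=4+0+1+1=6 → 9/15 = 0.60000
  r2l: TP=8, FP=3+0+0+1=4 → 8/12 = 0.66667
  u2r: TP=7, FP=5+2+1+2=10 → 7/17 = 0.41176
Highest is class 'normal' with precision = 0.8421.

0.8421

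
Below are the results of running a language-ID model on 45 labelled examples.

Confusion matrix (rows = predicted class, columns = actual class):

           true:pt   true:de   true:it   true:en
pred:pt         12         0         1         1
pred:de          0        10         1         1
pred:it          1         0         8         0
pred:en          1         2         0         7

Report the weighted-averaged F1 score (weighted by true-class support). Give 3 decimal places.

0.823

Per-class F1 score (2·TP/(2·TP+FP+FN)):
  pt: TP=12, FP=0+1+1=2, FN=0+1+1=2 → 24/28 = 0.8571
  de: TP=10, FP=0+1+1=2, FN=0+0+2=2 → 20/24 = 0.8333
  it: TP=8, FP=1+0+0=1, FN=1+1+0=2 → 16/19 = 0.8421
  en: TP=7, FP=1+2+0=3, FN=1+1+0=2 → 14/19 = 0.7368
Weighted-F1 score = Σ (supportᵢ/N)·F1 scoreᵢ with N=45: (14/45)·0.8571 + (12/45)·0.8333 + (10/45)·0.8421 + (9/45)·0.7368 = 0.823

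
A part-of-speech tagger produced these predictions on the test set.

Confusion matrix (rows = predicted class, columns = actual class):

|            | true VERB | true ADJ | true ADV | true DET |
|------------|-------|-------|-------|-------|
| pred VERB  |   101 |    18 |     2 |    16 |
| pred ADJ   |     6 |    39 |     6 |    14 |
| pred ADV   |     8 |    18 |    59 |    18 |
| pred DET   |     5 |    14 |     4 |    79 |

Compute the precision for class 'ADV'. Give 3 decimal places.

0.573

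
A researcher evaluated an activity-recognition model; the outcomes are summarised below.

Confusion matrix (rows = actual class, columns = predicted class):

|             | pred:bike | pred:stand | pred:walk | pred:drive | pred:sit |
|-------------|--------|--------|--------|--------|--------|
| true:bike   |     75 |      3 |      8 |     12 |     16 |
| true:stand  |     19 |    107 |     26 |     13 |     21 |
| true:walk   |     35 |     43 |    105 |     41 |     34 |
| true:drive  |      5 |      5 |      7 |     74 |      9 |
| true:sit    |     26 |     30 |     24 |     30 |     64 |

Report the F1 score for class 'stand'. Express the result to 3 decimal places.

One-vs-rest for 'stand': TP = diagonal; FP = other classes predicted 'stand'; FN = 'stand' predicted as other.
F1 score = 2·TP/(2·TP+FP+FN).
stand: TP=107, FP=3+43+5+30=81, FN=19+26+13+21=79 → 214/374 = 0.5722

0.572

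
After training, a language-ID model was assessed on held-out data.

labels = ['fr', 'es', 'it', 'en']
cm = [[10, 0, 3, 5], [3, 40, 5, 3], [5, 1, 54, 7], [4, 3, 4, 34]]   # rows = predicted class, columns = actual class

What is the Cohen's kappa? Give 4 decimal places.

0.6687

Observed agreement pₒ = trace/N = 138/181 = 0.76243
Expected agreement pₑ = Σ (rowᵢ·colᵢ)/N² = (22·18 + 44·51 + 66·67 + 49·45)/181² = 0.28287
κ = (pₒ − pₑ)/(1 − pₑ) = (0.76243 − 0.28287)/(1 − 0.28287) = 0.6687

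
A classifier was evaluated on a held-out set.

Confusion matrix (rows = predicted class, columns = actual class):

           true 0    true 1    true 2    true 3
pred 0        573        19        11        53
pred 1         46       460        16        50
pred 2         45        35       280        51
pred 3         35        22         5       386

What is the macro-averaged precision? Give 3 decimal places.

Per-class precision (TP/(TP+FP)):
  0: TP=573, FP=19+11+53=83 → 573/656 = 0.8735
  1: TP=460, FP=46+16+50=112 → 460/572 = 0.8042
  2: TP=280, FP=45+35+51=131 → 280/411 = 0.6813
  3: TP=386, FP=35+22+5=62 → 386/448 = 0.8616
Macro-precision = mean = (0.8735 + 0.8042 + 0.6813 + 0.8616) / 4 = 0.805

0.805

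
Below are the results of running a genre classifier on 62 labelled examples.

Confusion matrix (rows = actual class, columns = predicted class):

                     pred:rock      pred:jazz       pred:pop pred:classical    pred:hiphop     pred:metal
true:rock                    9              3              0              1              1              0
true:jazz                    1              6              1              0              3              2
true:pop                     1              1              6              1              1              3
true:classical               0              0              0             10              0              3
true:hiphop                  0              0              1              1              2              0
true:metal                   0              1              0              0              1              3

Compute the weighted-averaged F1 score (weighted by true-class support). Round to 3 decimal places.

0.600

Per-class F1 score (2·TP/(2·TP+FP+FN)):
  rock: TP=9, FP=1+1+0+0+0=2, FN=3+0+1+1+0=5 → 18/25 = 0.7200
  jazz: TP=6, FP=3+1+0+0+1=5, FN=1+1+0+3+2=7 → 12/24 = 0.5000
  pop: TP=6, FP=0+1+0+1+0=2, FN=1+1+1+1+3=7 → 12/21 = 0.5714
  classical: TP=10, FP=1+0+1+1+0=3, FN=0+0+0+0+3=3 → 20/26 = 0.7692
  hiphop: TP=2, FP=1+3+1+0+1=6, FN=0+0+1+1+0=2 → 4/12 = 0.3333
  metal: TP=3, FP=0+2+3+3+0=8, FN=0+1+0+0+1=2 → 6/16 = 0.3750
Weighted-F1 score = Σ (supportᵢ/N)·F1 scoreᵢ with N=62: (14/62)·0.7200 + (13/62)·0.5000 + (13/62)·0.5714 + (13/62)·0.7692 + (4/62)·0.3333 + (5/62)·0.3750 = 0.600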